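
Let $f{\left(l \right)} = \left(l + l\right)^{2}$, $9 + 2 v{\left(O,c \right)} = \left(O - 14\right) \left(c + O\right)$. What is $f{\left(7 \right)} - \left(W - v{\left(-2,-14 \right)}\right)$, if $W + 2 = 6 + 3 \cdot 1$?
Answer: $\frac{625}{2} \approx 312.5$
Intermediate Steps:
$v{\left(O,c \right)} = - \frac{9}{2} + \frac{\left(-14 + O\right) \left(O + c\right)}{2}$ ($v{\left(O,c \right)} = - \frac{9}{2} + \frac{\left(O - 14\right) \left(c + O\right)}{2} = - \frac{9}{2} + \frac{\left(-14 + O\right) \left(O + c\right)}{2}$)
$f{\left(l \right)} = 4 l^{2}$ ($f{\left(l \right)} = \left(2 l\right)^{2} = 4 l^{2}$)
$W = 7$ ($W = -2 + \left(6 + 3 \cdot 1\right) = -2 + \left(6 + 3\right) = -2 + 9 = 7$)
$f{\left(7 \right)} - \left(W - v{\left(-2,-14 \right)}\right) = 4 \cdot 7^{2} - \left(7 - \left(- \frac{9}{2} + \frac{\left(-2\right)^{2}}{2} - -14 - -98 + \frac{1}{2} \left(-2\right) \left(-14\right)\right)\right) = 4 \cdot 49 - \left(7 - \left(- \frac{9}{2} + \frac{1}{2} \cdot 4 + 14 + 98 + 14\right)\right) = 196 - \left(7 - \left(- \frac{9}{2} + 2 + 14 + 98 + 14\right)\right) = 196 - \left(7 - \frac{247}{2}\right) = 196 - - \frac{233}{2} = 196 + \frac{233}{2} = \frac{625}{2}$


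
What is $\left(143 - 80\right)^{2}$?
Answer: $3969$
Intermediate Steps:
$\left(143 - 80\right)^{2} = 63^{2} = 3969$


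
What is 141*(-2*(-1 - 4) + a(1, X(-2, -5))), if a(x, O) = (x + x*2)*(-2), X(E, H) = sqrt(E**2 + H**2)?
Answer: 564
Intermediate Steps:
a(x, O) = -6*x (a(x, O) = (x + 2*x)*(-2) = (3*x)*(-2) = -6*x)
141*(-2*(-1 - 4) + a(1, X(-2, -5))) = 141*(-2*(-1 - 4) - 6*1) = 141*(-2*(-5) - 6) = 141*(10 - 6) = 141*4 = 564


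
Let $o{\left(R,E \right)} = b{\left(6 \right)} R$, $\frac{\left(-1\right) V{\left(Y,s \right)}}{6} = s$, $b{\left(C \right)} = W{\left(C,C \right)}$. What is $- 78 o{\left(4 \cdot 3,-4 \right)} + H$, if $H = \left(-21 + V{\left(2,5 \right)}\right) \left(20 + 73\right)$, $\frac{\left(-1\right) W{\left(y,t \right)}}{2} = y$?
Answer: $6489$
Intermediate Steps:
$W{\left(y,t \right)} = - 2 y$
$b{\left(C \right)} = - 2 C$
$V{\left(Y,s \right)} = - 6 s$
$o{\left(R,E \right)} = - 12 R$ ($o{\left(R,E \right)} = \left(-2\right) 6 R = - 12 R$)
$H = -4743$ ($H = \left(-21 - 30\right) \left(20 + 73\right) = \left(-21 - 30\right) 93 = \left(-51\right) 93 = -4743$)
$- 78 o{\left(4 \cdot 3,-4 \right)} + H = - 78 \left(- 12 \cdot 4 \cdot 3\right) - 4743 = - 78 \left(\left(-12\right) 12\right) - 4743 = \left(-78\right) \left(-144\right) - 4743 = 11232 - 4743 = 6489$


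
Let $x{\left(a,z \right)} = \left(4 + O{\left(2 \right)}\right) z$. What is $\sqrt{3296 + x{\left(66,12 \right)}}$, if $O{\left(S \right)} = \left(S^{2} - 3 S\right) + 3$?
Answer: $2 \sqrt{839} \approx 57.931$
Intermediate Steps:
$O{\left(S \right)} = 3 + S^{2} - 3 S$
$x{\left(a,z \right)} = 5 z$ ($x{\left(a,z \right)} = \left(4 + \left(3 + 2^{2} - 6\right)\right) z = \left(4 + \left(3 + 4 - 6\right)\right) z = \left(4 + 1\right) z = 5 z$)
$\sqrt{3296 + x{\left(66,12 \right)}} = \sqrt{3296 + 5 \cdot 12} = \sqrt{3296 + 60} = \sqrt{3356} = 2 \sqrt{839}$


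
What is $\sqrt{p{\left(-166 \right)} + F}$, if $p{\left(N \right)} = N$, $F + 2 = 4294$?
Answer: $\sqrt{4126} \approx 64.234$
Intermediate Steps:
$F = 4292$ ($F = -2 + 4294 = 4292$)
$\sqrt{p{\left(-166 \right)} + F} = \sqrt{-166 + 4292} = \sqrt{4126}$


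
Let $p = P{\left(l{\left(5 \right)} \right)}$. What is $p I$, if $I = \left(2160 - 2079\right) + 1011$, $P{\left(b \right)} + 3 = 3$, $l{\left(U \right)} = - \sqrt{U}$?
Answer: $0$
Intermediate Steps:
$P{\left(b \right)} = 0$ ($P{\left(b \right)} = -3 + 3 = 0$)
$I = 1092$ ($I = 81 + 1011 = 1092$)
$p = 0$
$p I = 0 \cdot 1092 = 0$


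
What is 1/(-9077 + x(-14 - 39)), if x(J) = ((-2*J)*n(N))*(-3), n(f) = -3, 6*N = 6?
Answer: -1/8123 ≈ -0.00012311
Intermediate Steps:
N = 1 (N = (⅙)*6 = 1)
x(J) = -18*J (x(J) = (-2*J*(-3))*(-3) = (6*J)*(-3) = -18*J)
1/(-9077 + x(-14 - 39)) = 1/(-9077 - 18*(-14 - 39)) = 1/(-9077 - 18*(-53)) = 1/(-9077 + 954) = 1/(-8123) = -1/8123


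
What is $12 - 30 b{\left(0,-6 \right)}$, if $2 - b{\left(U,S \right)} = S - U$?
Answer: $-228$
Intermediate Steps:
$b{\left(U,S \right)} = 2 + U - S$ ($b{\left(U,S \right)} = 2 - \left(S - U\right) = 2 + U - S$)
$12 - 30 b{\left(0,-6 \right)} = 12 - 30 \left(2 + 0 - -6\right) = 12 - 30 \left(2 + 0 + 6\right) = 12 - 240 = -228$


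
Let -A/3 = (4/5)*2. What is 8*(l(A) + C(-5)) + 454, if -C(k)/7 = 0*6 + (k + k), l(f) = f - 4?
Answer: 4718/5 ≈ 943.60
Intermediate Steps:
A = -24/5 (A = -3*4/5*2 = -3*4*(⅕)*2 = -12*2/5 = -3*8/5 = -24/5 ≈ -4.8000)
l(f) = -4 + f
C(k) = -14*k (C(k) = -7*(0*6 + (k + k)) = -7*(0 + 2*k) = -14*k)
8*(l(A) + C(-5)) + 454 = 8*((-4 - 24/5) - 14*(-5)) + 454 = 8*(-44/5 + 70) + 454 = 8*(306/5) + 454 = 2448/5 + 454 = 4718/5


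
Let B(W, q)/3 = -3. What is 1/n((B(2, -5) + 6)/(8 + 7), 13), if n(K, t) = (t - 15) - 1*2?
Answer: -¼ ≈ -0.25000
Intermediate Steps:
B(W, q) = -9 (B(W, q) = 3*(-3) = -9)
n(K, t) = -17 + t (n(K, t) = (-15 + t) - 2 = -17 + t)
1/n((B(2, -5) + 6)/(8 + 7), 13) = 1/(-17 + 13) = 1/(-4) = -¼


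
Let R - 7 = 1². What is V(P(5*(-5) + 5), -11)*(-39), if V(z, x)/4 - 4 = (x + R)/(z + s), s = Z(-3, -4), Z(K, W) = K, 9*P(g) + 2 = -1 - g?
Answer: -5226/5 ≈ -1045.2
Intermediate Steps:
P(g) = -⅓ - g/9 (P(g) = -2/9 + (-1 - g)/9 = -2/9 + (-⅑ - g/9) = -⅓ - g/9)
s = -3
R = 8 (R = 7 + 1² = 7 + 1 = 8)
V(z, x) = 16 + 4*(8 + x)/(-3 + z) (V(z, x) = 16 + 4*((x + 8)/(z - 3)) = 16 + 4*((8 + x)/(-3 + z)) = 16 + 4*(8 + x)/(-3 + z))
V(P(5*(-5) + 5), -11)*(-39) = (4*(-4 - 11 + 4*(-⅓ - (5*(-5) + 5)/9))/(-3 + (-⅓ - (5*(-5) + 5)/9)))*(-39) = (4*(-4 - 11 + 4*(-⅓ - (-25 + 5)/9))/(-3 + (-⅓ - (-25 + 5)/9)))*(-39) = (4*(-4 - 11 + 4*(-⅓ - ⅑*(-20)))/(-3 + (-⅓ - ⅑*(-20))))*(-39) = (4*(-4 - 11 + 4*(-⅓ + 20/9))/(-3 + (-⅓ + 20/9)))*(-39) = (4*(-4 - 11 + 4*(17/9))/(-3 + 17/9))*(-39) = (4*(-4 - 11 + 68/9)/(-10/9))*(-39) = (4*(-9/10)*(-67/9))*(-39) = (134/5)*(-39) = -5226/5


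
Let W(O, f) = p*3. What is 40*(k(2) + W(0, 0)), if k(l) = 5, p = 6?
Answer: 920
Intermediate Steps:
W(O, f) = 18 (W(O, f) = 6*3 = 18)
40*(k(2) + W(0, 0)) = 40*(5 + 18) = 40*23 = 920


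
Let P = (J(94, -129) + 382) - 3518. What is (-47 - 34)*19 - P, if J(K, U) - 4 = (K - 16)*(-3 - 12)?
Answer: 2763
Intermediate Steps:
J(K, U) = 244 - 15*K (J(K, U) = 4 + (K - 16)*(-3 - 12) = 4 + (-16 + K)*(-15) = 4 + (240 - 15*K) = 244 - 15*K)
P = -4302 (P = ((244 - 15*94) + 382) - 3518 = ((244 - 1410) + 382) - 3518 = (-1166 + 382) - 3518 = -784 - 3518 = -4302)
(-47 - 34)*19 - P = (-47 - 34)*19 - 1*(-4302) = -81*19 + 4302 = -1539 + 4302 = 2763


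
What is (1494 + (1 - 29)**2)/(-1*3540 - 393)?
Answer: -2278/3933 ≈ -0.57920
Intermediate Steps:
(1494 + (1 - 29)**2)/(-1*3540 - 393) = (1494 + (-28)**2)/(-3540 - 393) = (1494 + 784)/(-3933) = 2278*(-1/3933) = -2278/3933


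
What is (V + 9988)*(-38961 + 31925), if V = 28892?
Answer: -273559680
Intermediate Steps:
(V + 9988)*(-38961 + 31925) = (28892 + 9988)*(-38961 + 31925) = 38880*(-7036) = -273559680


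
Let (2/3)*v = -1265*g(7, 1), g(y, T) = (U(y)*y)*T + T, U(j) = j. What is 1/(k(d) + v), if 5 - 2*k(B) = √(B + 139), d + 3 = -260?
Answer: -379490/36003165149 + 4*I*√31/36003165149 ≈ -1.054e-5 + 6.1859e-10*I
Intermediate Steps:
d = -263 (d = -3 - 260 = -263)
k(B) = 5/2 - √(139 + B)/2 (k(B) = 5/2 - √(B + 139)/2 = 5/2 - √(139 + B)/2)
g(y, T) = T + T*y² (g(y, T) = (y*y)*T + T = y²*T + T = T*y² + T = T + T*y²)
v = -94875 (v = 3*(-1265*(1 + 7²))/2 = 3*(-1265*(1 + 49))/2 = 3*(-1265*50)/2 = (3/2)*(-63250) = -94875)
1/(k(d) + v) = 1/((5/2 - √(139 - 263)/2) - 94875) = 1/((5/2 - I*√31) - 94875) = 1/(-189745/2 - I*√31)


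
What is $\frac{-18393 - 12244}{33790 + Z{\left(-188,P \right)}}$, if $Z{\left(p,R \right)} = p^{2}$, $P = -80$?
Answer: $- \frac{30637}{69134} \approx -0.44315$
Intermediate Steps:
$\frac{-18393 - 12244}{33790 + Z{\left(-188,P \right)}} = \frac{-18393 - 12244}{33790 + \left(-188\right)^{2}} = - \frac{30637}{33790 + 35344} = - \frac{30637}{69134}$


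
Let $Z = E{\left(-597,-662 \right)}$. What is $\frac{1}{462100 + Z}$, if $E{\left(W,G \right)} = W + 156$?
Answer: $\frac{1}{461659} \approx 2.1661 \cdot 10^{-6}$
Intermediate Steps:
$E{\left(W,G \right)} = 156 + W$
$Z = -441$ ($Z = 156 - 597 = -441$)
$\frac{1}{462100 + Z} = \frac{1}{462100 - 441} = \frac{1}{461659}$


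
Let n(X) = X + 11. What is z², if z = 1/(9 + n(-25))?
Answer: 1/25 ≈ 0.040000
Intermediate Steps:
n(X) = 11 + X
z = -⅕ (z = 1/(9 + (11 - 25)) = 1/(9 - 14) = 1/(-5) = -⅕ ≈ -0.20000)
z² = (-⅕)² = 1/25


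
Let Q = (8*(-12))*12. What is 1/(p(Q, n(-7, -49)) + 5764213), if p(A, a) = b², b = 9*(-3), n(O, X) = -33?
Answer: 1/5764942 ≈ 1.7346e-7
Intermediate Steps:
Q = -1152 (Q = -96*12 = -1152)
b = -27
p(A, a) = 729 (p(A, a) = (-27)² = 729)
1/(p(Q, n(-7, -49)) + 5764213) = 1/(729 + 5764213) = 1/5764942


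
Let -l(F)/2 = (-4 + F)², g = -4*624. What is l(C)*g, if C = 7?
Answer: 44928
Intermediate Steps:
g = -2496
l(F) = -2*(-4 + F)²
l(C)*g = -2*(-4 + 7)²*(-2496) = -2*3²*(-2496) = -2*9*(-2496) = -18*(-2496) = 44928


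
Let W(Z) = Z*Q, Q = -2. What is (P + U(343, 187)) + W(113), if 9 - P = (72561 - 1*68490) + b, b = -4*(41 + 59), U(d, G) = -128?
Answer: -4016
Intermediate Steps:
b = -400 (b = -4*100 = -400)
W(Z) = -2*Z (W(Z) = Z*(-2) = -2*Z)
P = -3662 (P = 9 - ((72561 - 1*68490) - 400) = 9 - ((72561 - 68490) - 400) = 9 - (4071 - 400) = 9 - 1*3671 = 9 - 3671 = -3662)
(P + U(343, 187)) + W(113) = (-3662 - 128) - 2*113 = -3790 - 226 = -4016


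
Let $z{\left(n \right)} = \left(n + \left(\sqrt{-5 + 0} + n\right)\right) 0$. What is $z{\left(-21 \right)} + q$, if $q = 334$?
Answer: $334$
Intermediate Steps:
$z{\left(n \right)} = 0$ ($z{\left(n \right)} = \left(n + \left(\sqrt{-5} + n\right)\right) 0 = \left(n + \left(i \sqrt{5} + n\right)\right) 0 = \left(n + \left(n + i \sqrt{5}\right)\right) 0 = \left(2 n + i \sqrt{5}\right) 0 = 0$)
$z{\left(-21 \right)} + q = 0 + 334 = 334$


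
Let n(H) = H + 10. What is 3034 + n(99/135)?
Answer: 45671/15 ≈ 3044.7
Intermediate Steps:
n(H) = 10 + H
3034 + n(99/135) = 3034 + (10 + 99/135) = 3034 + (10 + 99*(1/135)) = 3034 + (10 + 11/15) = 3034 + 161/15 = 45671/15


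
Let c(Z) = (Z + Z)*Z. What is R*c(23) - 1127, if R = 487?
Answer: 514119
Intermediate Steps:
c(Z) = 2*Z**2 (c(Z) = (2*Z)*Z = 2*Z**2)
R*c(23) - 1127 = 487*(2*23**2) - 1127 = 487*(2*529) - 1127 = 487*1058 - 1127 = 515246 - 1127 = 514119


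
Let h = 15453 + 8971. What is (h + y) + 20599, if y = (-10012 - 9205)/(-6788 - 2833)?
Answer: 433185500/9621 ≈ 45025.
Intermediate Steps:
h = 24424
y = 19217/9621 (y = -19217/(-9621) = -19217*(-1/9621) = 19217/9621 ≈ 1.9974)
(h + y) + 20599 = (24424 + 19217/9621) + 20599 = 235002521/9621 + 20599 = 433185500/9621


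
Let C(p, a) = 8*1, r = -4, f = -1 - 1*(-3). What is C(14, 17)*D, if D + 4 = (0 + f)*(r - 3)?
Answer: -144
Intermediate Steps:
f = 2 (f = -1 + 3 = 2)
C(p, a) = 8
D = -18 (D = -4 + (0 + 2)*(-4 - 3) = -4 + 2*(-7) = -4 - 14 = -18)
C(14, 17)*D = 8*(-18) = -144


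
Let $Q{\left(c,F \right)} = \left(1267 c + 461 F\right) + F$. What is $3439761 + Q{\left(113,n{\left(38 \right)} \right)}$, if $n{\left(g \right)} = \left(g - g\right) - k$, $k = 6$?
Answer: $3580160$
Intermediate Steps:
$n{\left(g \right)} = -6$ ($n{\left(g \right)} = \left(g - g\right) - 6 = 0 - 6 = -6$)
$Q{\left(c,F \right)} = 462 F + 1267 c$ ($Q{\left(c,F \right)} = \left(461 F + 1267 c\right) + F = 462 F + 1267 c$)
$3439761 + Q{\left(113,n{\left(38 \right)} \right)} = 3439761 + \left(462 \left(-6\right) + 1267 \cdot 113\right) = 3439761 + \left(-2772 + 143171\right) = 3439761 + 140399 = 3580160$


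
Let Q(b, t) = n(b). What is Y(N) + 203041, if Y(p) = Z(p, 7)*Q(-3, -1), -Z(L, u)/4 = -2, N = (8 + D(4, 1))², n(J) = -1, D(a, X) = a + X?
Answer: 203033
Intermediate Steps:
D(a, X) = X + a
N = 169 (N = (8 + (1 + 4))² = (8 + 5)² = 13² = 169)
Q(b, t) = -1
Z(L, u) = 8 (Z(L, u) = -4*(-2) = 8)
Y(p) = -8 (Y(p) = 8*(-1) = -8)
Y(N) + 203041 = -8 + 203041 = 203033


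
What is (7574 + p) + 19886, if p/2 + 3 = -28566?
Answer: -29678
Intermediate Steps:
p = -57138 (p = -6 + 2*(-28566) = -6 - 57132 = -57138)
(7574 + p) + 19886 = (7574 - 57138) + 19886 = -49564 + 19886 = -29678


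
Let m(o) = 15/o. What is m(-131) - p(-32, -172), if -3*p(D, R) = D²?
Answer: 134099/393 ≈ 341.22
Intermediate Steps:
p(D, R) = -D²/3
m(-131) - p(-32, -172) = 15/(-131) - (-1)*(-32)²/3 = 15*(-1/131) - (-1)*1024/3 = -15/131 - 1*(-1024/3) = -15/131 + 1024/3 = 134099/393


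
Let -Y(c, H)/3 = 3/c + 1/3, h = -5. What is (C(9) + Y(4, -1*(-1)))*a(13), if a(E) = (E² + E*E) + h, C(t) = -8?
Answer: -14985/4 ≈ -3746.3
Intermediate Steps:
a(E) = -5 + 2*E² (a(E) = (E² + E*E) - 5 = (E² + E²) - 5 = 2*E² - 5 = -5 + 2*E²)
Y(c, H) = -1 - 9/c (Y(c, H) = -3*(3/c + 1/3) = -3*(3/c + 1*(⅓)) = -3*(3/c + ⅓) = -3*(⅓ + 3/c) = -1 - 9/c)
(C(9) + Y(4, -1*(-1)))*a(13) = (-8 + (-9 - 1*4)/4)*(-5 + 2*13²) = (-8 + (-9 - 4)/4)*(-5 + 2*169) = (-8 + (¼)*(-13))*(-5 + 338) = (-8 - 13/4)*333 = -45/4*333 = -14985/4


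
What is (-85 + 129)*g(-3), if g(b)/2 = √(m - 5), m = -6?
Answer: 88*I*√11 ≈ 291.86*I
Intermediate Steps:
g(b) = 2*I*√11 (g(b) = 2*√(-6 - 5) = 2*√(-11) = 2*(I*√11) = 2*I*√11)
(-85 + 129)*g(-3) = (-85 + 129)*(2*I*√11) = 44*(2*I*√11) = 88*I*√11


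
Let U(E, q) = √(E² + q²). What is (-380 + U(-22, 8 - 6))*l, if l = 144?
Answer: -54720 + 288*√122 ≈ -51539.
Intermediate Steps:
(-380 + U(-22, 8 - 6))*l = (-380 + √((-22)² + (8 - 6)²))*144 = (-380 + √(484 + 2²))*144 = (-380 + √(484 + 4))*144 = (-380 + √488)*144 = (-380 + 2*√122)*144 = -54720 + 288*√122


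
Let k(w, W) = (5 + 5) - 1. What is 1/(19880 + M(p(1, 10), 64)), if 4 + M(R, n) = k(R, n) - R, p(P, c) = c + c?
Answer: 1/19865 ≈ 5.0340e-5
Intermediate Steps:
k(w, W) = 9 (k(w, W) = 10 - 1 = 9)
p(P, c) = 2*c
M(R, n) = 5 - R (M(R, n) = -4 + (9 - R) = 5 - R)
1/(19880 + M(p(1, 10), 64)) = 1/(19880 + (5 - 2*10)) = 1/(19880 + (5 - 1*20)) = 1/(19880 + (5 - 20)) = 1/(19880 - 15) = 1/19865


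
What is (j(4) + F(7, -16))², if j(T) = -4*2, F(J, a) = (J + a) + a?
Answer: 1089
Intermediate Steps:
F(J, a) = J + 2*a
j(T) = -8
(j(4) + F(7, -16))² = (-8 + (7 + 2*(-16)))² = (-8 + (7 - 32))² = (-8 - 25)² = (-33)² = 1089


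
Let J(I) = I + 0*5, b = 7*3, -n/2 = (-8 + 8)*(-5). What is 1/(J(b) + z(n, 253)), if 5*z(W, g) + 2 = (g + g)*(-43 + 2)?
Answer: -5/20643 ≈ -0.00024221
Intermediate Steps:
n = 0 (n = -2*(-8 + 8)*(-5) = -0*(-5) = -2*0 = 0)
b = 21
z(W, g) = -⅖ - 82*g/5 (z(W, g) = -⅖ + ((g + g)*(-43 + 2))/5 = -⅖ + ((2*g)*(-41))/5 = -⅖ + (-82*g)/5 = -⅖ - 82*g/5)
J(I) = I (J(I) = I + 0 = I)
1/(J(b) + z(n, 253)) = 1/(21 + (-⅖ - 82/5*253)) = 1/(21 + (-⅖ - 20746/5)) = 1/(21 - 20748/5) = 1/(-20643/5) = -5/20643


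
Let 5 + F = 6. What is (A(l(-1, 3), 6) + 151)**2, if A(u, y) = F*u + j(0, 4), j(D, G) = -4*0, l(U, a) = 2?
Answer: 23409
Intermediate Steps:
j(D, G) = 0
F = 1 (F = -5 + 6 = 1)
A(u, y) = u (A(u, y) = 1*u + 0 = u + 0 = u)
(A(l(-1, 3), 6) + 151)**2 = (2 + 151)**2 = 153**2 = 23409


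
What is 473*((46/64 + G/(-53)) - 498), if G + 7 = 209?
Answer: -401980469/1696 ≈ -2.3702e+5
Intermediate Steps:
G = 202 (G = -7 + 209 = 202)
473*((46/64 + G/(-53)) - 498) = 473*((46/64 + 202/(-53)) - 498) = 473*((46*(1/64) + 202*(-1/53)) - 498) = 473*((23/32 - 202/53) - 498) = 473*(-5245/1696 - 498) = 473*(-849853/1696) = -401980469/1696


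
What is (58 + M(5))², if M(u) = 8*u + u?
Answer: 10609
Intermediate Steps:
M(u) = 9*u
(58 + M(5))² = (58 + 9*5)² = (58 + 45)² = 103² = 10609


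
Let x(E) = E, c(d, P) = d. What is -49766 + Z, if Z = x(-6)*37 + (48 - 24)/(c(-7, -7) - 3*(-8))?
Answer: -849772/17 ≈ -49987.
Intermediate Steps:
Z = -3750/17 (Z = -6*37 + (48 - 24)/(-7 - 3*(-8)) = -222 + 24/(-7 + 24) = -222 + 24/17 = -3750/17 ≈ -220.59)
-49766 + Z = -49766 - 3750/17 = -849772/17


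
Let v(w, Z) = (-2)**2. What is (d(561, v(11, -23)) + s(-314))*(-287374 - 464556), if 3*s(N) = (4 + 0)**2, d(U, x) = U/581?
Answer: -8255439470/1743 ≈ -4.7363e+6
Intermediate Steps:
v(w, Z) = 4
d(U, x) = U/581 (d(U, x) = U*(1/581) = U/581)
s(N) = 16/3 (s(N) = (4 + 0)**2/3 = (1/3)*4**2 = (1/3)*16 = 16/3)
(d(561, v(11, -23)) + s(-314))*(-287374 - 464556) = ((1/581)*561 + 16/3)*(-287374 - 464556) = (561/581 + 16/3)*(-751930) = (10979/1743)*(-751930) = -8255439470/1743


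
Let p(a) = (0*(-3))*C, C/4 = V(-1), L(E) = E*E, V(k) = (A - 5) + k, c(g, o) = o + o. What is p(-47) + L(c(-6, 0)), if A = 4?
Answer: 0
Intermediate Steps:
c(g, o) = 2*o
V(k) = -1 + k (V(k) = (4 - 5) + k = -1 + k)
L(E) = E²
C = -8 (C = 4*(-1 - 1) = 4*(-2) = -8)
p(a) = 0 (p(a) = (0*(-3))*(-8) = 0*(-8) = 0)
p(-47) + L(c(-6, 0)) = 0 + (2*0)² = 0 + 0² = 0 + 0 = 0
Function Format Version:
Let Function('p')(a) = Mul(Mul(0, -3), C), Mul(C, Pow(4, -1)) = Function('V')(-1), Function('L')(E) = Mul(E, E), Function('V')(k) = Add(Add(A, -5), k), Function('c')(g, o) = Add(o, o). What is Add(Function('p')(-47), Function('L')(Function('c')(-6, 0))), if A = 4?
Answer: 0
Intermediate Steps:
Function('c')(g, o) = Mul(2, o)
Function('V')(k) = Add(-1, k) (Function('V')(k) = Add(Add(4, -5), k) = Add(-1, k))
Function('L')(E) = Pow(E, 2)
C = -8 (C = Mul(4, Add(-1, -1)) = Mul(4, -2) = -8)
Function('p')(a) = 0 (Function('p')(a) = Mul(Mul(0, -3), -8) = Mul(0, -8) = 0)
Add(Function('p')(-47), Function('L')(Function('c')(-6, 0))) = Add(0, Pow(Mul(2, 0), 2)) = Add(0, Pow(0, 2)) = Add(0, 0) = 0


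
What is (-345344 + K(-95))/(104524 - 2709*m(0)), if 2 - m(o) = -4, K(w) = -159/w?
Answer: -32807521/8385650 ≈ -3.9123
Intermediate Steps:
m(o) = 6 (m(o) = 2 - 1*(-4) = 2 + 4 = 6)
(-345344 + K(-95))/(104524 - 2709*m(0)) = (-345344 - 159/(-95))/(104524 - 2709*6) = (-345344 - 159*(-1/95))/(104524 - 16254) = (-345344 + 159/95)/88270 = -32807521/95*1/88270 = -32807521/8385650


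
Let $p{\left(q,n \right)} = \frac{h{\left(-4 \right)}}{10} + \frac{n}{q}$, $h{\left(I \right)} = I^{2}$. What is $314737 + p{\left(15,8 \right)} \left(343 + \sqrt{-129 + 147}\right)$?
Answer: $\frac{4732031}{15} + \frac{32 \sqrt{2}}{5} \approx 3.1548 \cdot 10^{5}$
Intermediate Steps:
$p{\left(q,n \right)} = \frac{8}{5} + \frac{n}{q}$ ($p{\left(q,n \right)} = \frac{\left(-4\right)^{2}}{10} + \frac{n}{q} = 16 \cdot \frac{1}{10} + \frac{n}{q} = \frac{8}{5} + \frac{n}{q}$)
$314737 + p{\left(15,8 \right)} \left(343 + \sqrt{-129 + 147}\right) = 314737 + \left(\frac{8}{5} + \frac{8}{15}\right) \left(343 + \sqrt{-129 + 147}\right) = 314737 + \left(\frac{8}{5} + 8 \cdot \frac{1}{15}\right) \left(343 + \sqrt{18}\right) = 314737 + \left(\frac{8}{5} + \frac{8}{15}\right) \left(343 + 3 \sqrt{2}\right) = 314737 + \frac{32 \left(343 + 3 \sqrt{2}\right)}{15} = 314737 + \left(\frac{10976}{15} + \frac{32 \sqrt{2}}{5}\right) = \frac{4732031}{15} + \frac{32 \sqrt{2}}{5}$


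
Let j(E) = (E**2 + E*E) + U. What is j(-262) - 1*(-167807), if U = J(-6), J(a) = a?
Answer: 305089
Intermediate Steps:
U = -6
j(E) = -6 + 2*E**2 (j(E) = (E**2 + E*E) - 6 = (E**2 + E**2) - 6 = 2*E**2 - 6 = -6 + 2*E**2)
j(-262) - 1*(-167807) = (-6 + 2*(-262)**2) - 1*(-167807) = (-6 + 2*68644) + 167807 = (-6 + 137288) + 167807 = 137282 + 167807 = 305089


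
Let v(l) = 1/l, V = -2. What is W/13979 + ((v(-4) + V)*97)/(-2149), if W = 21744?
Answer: 28445013/17166212 ≈ 1.6570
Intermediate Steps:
W/13979 + ((v(-4) + V)*97)/(-2149) = 21744/13979 + ((1/(-4) - 2)*97)/(-2149) = 21744*(1/13979) + ((-¼ - 2)*97)*(-1/2149) = 21744/13979 - 9/4*97*(-1/2149) = 21744/13979 - 873/4*(-1/2149) = 21744/13979 + 873/8596 = 28445013/17166212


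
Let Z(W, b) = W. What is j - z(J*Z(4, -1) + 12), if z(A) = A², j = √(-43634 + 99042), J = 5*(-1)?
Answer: -64 + 4*√3463 ≈ 171.39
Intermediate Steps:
J = -5
j = 4*√3463 (j = √55408 = 4*√3463 ≈ 235.39)
j - z(J*Z(4, -1) + 12) = 4*√3463 - (-5*4 + 12)² = 4*√3463 - (-20 + 12)² = 4*√3463 - 1*(-8)² = 4*√3463 - 1*64 = 4*√3463 - 64 = -64 + 4*√3463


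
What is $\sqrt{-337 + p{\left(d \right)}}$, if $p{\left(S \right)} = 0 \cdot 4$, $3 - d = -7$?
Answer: $i \sqrt{337} \approx 18.358 i$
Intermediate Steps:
$d = 10$ ($d = 3 - -7 = 3 + 7 = 10$)
$p{\left(S \right)} = 0$
$\sqrt{-337 + p{\left(d \right)}} = \sqrt{-337 + 0} = \sqrt{-337} = i \sqrt{337}$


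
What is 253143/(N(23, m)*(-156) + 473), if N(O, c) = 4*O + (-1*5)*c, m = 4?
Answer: -253143/10759 ≈ -23.528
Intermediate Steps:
N(O, c) = -5*c + 4*O (N(O, c) = 4*O - 5*c = -5*c + 4*O)
253143/(N(23, m)*(-156) + 473) = 253143/((-5*4 + 4*23)*(-156) + 473) = 253143/((-20 + 92)*(-156) + 473) = 253143/(72*(-156) + 473) = 253143/(-11232 + 473) = 253143/(-10759) = 253143*(-1/10759) = -253143/10759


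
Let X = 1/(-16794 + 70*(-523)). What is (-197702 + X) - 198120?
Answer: -21138478089/53404 ≈ -3.9582e+5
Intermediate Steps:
X = -1/53404 (X = 1/(-16794 - 36610) = 1/(-53404) = -1/53404 ≈ -1.8725e-5)
(-197702 + X) - 198120 = (-197702 - 1/53404) - 198120 = -10558077609/53404 - 198120 = -21138478089/53404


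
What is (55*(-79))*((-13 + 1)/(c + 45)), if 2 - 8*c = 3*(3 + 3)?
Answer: 52140/43 ≈ 1212.6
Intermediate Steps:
c = -2 (c = 1/4 - 3*(3 + 3)/8 = 1/4 - 3*6/8 = 1/4 - 1/8*18 = 1/4 - 9/4 = -2)
(55*(-79))*((-13 + 1)/(c + 45)) = (55*(-79))*((-13 + 1)/(-2 + 45)) = -(-52140)/43 = -4345*(-12/43) = 52140/43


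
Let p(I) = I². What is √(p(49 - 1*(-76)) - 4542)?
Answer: √11083 ≈ 105.28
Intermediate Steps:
√(p(49 - 1*(-76)) - 4542) = √((49 - 1*(-76))² - 4542) = √((49 + 76)² - 4542) = √(125² - 4542) = √(15625 - 4542) = √11083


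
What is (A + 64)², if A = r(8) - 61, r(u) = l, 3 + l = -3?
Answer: 9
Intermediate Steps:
l = -6 (l = -3 - 3 = -6)
r(u) = -6
A = -67 (A = -6 - 61 = -67)
(A + 64)² = (-67 + 64)² = (-3)² = 9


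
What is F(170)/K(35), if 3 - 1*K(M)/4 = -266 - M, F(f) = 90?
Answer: 45/608 ≈ 0.074013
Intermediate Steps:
K(M) = 1076 + 4*M (K(M) = 12 - 4*(-266 - M) = 12 + (1064 + 4*M) = 1076 + 4*M)
F(170)/K(35) = 90/(1076 + 4*35) = 90/(1076 + 140) = 90/1216 = 90*(1/1216) = 45/608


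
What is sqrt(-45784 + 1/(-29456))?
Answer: 3*I*sqrt(275866384745)/7364 ≈ 213.97*I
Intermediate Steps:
sqrt(-45784 + 1/(-29456)) = sqrt(-45784 - 1/29456) = sqrt(-1348613505/29456) = 3*I*sqrt(275866384745)/7364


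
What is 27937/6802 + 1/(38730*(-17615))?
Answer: 4764857542337/1160130329475 ≈ 4.1072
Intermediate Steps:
27937/6802 + 1/(38730*(-17615)) = 27937*(1/6802) + (1/38730)*(-1/17615) = 27937/6802 - 1/682228950 = 4764857542337/1160130329475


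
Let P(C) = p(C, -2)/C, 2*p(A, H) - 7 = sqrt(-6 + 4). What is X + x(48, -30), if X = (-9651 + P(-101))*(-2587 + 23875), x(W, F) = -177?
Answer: -20750591673/101 - 10644*I*sqrt(2)/101 ≈ -2.0545e+8 - 149.04*I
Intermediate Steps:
p(A, H) = 7/2 + I*sqrt(2)/2 (p(A, H) = 7/2 + sqrt(-6 + 4)/2 = 7/2 + sqrt(-2)/2 = 7/2 + (I*sqrt(2))/2 = 7/2 + I*sqrt(2)/2)
P(C) = (7/2 + I*sqrt(2)/2)/C
X = -20750573796/101 - 10644*I*sqrt(2)/101 (X = (-9651 + (1/2)*(7 + I*sqrt(2))/(-101))*(-2587 + 23875) = (-9651 + (1/2)*(-1/101)*(7 + I*sqrt(2)))*21288 = (-9651 + (-7/202 - I*sqrt(2)/202))*21288 = (-1949509/202 - I*sqrt(2)/202)*21288 = -20750573796/101 - 10644*I*sqrt(2)/101 ≈ -2.0545e+8 - 149.04*I)
X + x(48, -30) = (-20750573796/101 - 10644*I*sqrt(2)/101) - 177 = -20750591673/101 - 10644*I*sqrt(2)/101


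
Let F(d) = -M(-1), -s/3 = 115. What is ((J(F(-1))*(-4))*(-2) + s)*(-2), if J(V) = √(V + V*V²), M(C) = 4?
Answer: 690 - 32*I*√17 ≈ 690.0 - 131.94*I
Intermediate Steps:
s = -345 (s = -3*115 = -345)
F(d) = -4 (F(d) = -1*4 = -4)
J(V) = √(V + V³)
((J(F(-1))*(-4))*(-2) + s)*(-2) = ((√(-4 + (-4)³)*(-4))*(-2) - 345)*(-2) = ((√(-4 - 64)*(-4))*(-2) - 345)*(-2) = ((√(-68)*(-4))*(-2) - 345)*(-2) = (((2*I*√17)*(-4))*(-2) - 345)*(-2) = (-8*I*√17*(-2) - 345)*(-2) = (16*I*√17 - 345)*(-2) = (-345 + 16*I*√17)*(-2) = 690 - 32*I*√17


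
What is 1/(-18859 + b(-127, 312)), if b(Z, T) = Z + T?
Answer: -1/18674 ≈ -5.3550e-5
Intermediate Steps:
b(Z, T) = T + Z
1/(-18859 + b(-127, 312)) = 1/(-18859 + (312 - 127)) = 1/(-18859 + 185) = 1/(-18674) = -1/18674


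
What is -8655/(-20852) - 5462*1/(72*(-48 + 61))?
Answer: -254309/46917 ≈ -5.4204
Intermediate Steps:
-8655/(-20852) - 5462*1/(72*(-48 + 61)) = -8655*(-1/20852) - 5462/(72*13) = 8655/20852 - 5462/936 = 8655/20852 - 5462*1/936 = 8655/20852 - 2731/468 = -254309/46917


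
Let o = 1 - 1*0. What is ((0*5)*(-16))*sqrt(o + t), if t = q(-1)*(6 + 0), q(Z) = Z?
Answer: 0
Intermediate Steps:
t = -6 (t = -(6 + 0) = -1*6 = -6)
o = 1 (o = 1 + 0 = 1)
((0*5)*(-16))*sqrt(o + t) = ((0*5)*(-16))*sqrt(1 - 6) = (0*(-16))*sqrt(-5) = 0*(I*sqrt(5)) = 0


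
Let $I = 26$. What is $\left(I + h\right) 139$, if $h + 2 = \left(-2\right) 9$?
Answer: $834$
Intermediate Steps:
$h = -20$ ($h = -2 - 18 = -20$)
$\left(I + h\right) 139 = \left(26 - 20\right) 139 = 6 \cdot 139 = 834$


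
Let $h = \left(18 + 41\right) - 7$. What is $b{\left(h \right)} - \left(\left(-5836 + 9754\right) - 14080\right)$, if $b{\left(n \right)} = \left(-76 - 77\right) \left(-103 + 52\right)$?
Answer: $17965$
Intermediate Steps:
$h = 52$ ($h = 59 - 7 = 52$)
$b{\left(n \right)} = 7803$ ($b{\left(n \right)} = \left(-153\right) \left(-51\right) = 7803$)
$b{\left(h \right)} - \left(\left(-5836 + 9754\right) - 14080\right) = 7803 - \left(\left(-5836 + 9754\right) - 14080\right) = 7803 - \left(3918 - 14080\right) = 7803 - -10162 = 7803 + 10162 = 17965$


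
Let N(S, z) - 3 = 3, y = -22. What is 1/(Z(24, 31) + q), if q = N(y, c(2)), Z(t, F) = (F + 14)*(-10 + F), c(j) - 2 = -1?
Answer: 1/951 ≈ 0.0010515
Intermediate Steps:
c(j) = 1 (c(j) = 2 - 1 = 1)
N(S, z) = 6 (N(S, z) = 3 + 3 = 6)
Z(t, F) = (-10 + F)*(14 + F) (Z(t, F) = (14 + F)*(-10 + F) = (-10 + F)*(14 + F))
q = 6
1/(Z(24, 31) + q) = 1/((-140 + 31² + 4*31) + 6) = 1/((-140 + 961 + 124) + 6) = 1/(945 + 6) = 1/951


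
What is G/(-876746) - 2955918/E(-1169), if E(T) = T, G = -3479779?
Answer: 370808163497/146416582 ≈ 2532.6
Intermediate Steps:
G/(-876746) - 2955918/E(-1169) = -3479779/(-876746) - 2955918/(-1169) = -3479779*(-1/876746) - 2955918*(-1/1169) = 3479779/876746 + 422274/167 = 370808163497/146416582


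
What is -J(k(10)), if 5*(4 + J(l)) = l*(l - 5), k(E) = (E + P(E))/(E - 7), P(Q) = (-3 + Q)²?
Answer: -2416/45 ≈ -53.689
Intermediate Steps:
k(E) = (E + (-3 + E)²)/(-7 + E) (k(E) = (E + (-3 + E)²)/(E - 7) = (E + (-3 + E)²)/(-7 + E))
J(l) = -4 + l*(-5 + l)/5 (J(l) = -4 + (l*(l - 5))/5 = -4 + (l*(-5 + l))/5 = -4 + l*(-5 + l)/5)
-J(k(10)) = -(-4 - (10 + (-3 + 10)²)/(-7 + 10) + ((10 + (-3 + 10)²)/(-7 + 10))²/5) = -(-4 - (10 + 7²)/3 + ((10 + 7²)/3)²/5) = -(-4 - (10 + 49)/3 + ((10 + 49)/3)²/5) = -(-4 - 59/3 + ((⅓)*59)²/5) = -(-4 - 1*59/3 + (59/3)²/5) = -(-4 - 59/3 + (⅕)*(3481/9)) = -(-4 - 59/3 + 3481/45) = -1*2416/45 = -2416/45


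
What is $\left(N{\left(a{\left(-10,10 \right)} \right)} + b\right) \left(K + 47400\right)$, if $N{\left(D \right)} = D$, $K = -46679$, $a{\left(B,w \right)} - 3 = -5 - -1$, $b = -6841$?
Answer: $-4933082$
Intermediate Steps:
$a{\left(B,w \right)} = -1$ ($a{\left(B,w \right)} = 3 - 4 = -1$)
$\left(N{\left(a{\left(-10,10 \right)} \right)} + b\right) \left(K + 47400\right) = \left(-1 - 6841\right) \left(-46679 + 47400\right) = \left(-6842\right) 721 = -4933082$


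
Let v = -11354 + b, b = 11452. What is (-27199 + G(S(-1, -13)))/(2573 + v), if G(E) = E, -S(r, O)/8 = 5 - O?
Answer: -27343/2671 ≈ -10.237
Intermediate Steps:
S(r, O) = -40 + 8*O (S(r, O) = -8*(5 - O) = -40 + 8*O)
v = 98 (v = -11354 + 11452 = 98)
(-27199 + G(S(-1, -13)))/(2573 + v) = (-27199 + (-40 + 8*(-13)))/(2573 + 98) = (-27199 + (-40 - 104))/2671 = (-27199 - 144)*(1/2671) = -27343*1/2671 = -27343/2671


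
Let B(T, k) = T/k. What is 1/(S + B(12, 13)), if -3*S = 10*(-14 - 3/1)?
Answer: 39/2246 ≈ 0.017364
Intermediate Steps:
S = 170/3 (S = -10*(-14 - 3/1)/3 = -10*(-14 - 3*1)/3 = -10*(-14 - 3)/3 = -10*(-17)/3 = -1/3*(-170) = 170/3 ≈ 56.667)
1/(S + B(12, 13)) = 1/(170/3 + 12/13) = 1/(2246/39) = 39/2246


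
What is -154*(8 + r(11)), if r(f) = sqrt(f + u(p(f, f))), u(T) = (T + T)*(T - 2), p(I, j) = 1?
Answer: -1694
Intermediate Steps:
u(T) = 2*T*(-2 + T) (u(T) = (2*T)*(-2 + T) = 2*T*(-2 + T))
r(f) = sqrt(-2 + f) (r(f) = sqrt(f + 2*1*(-2 + 1)) = sqrt(f + 2*1*(-1)) = sqrt(f - 2) = sqrt(-2 + f))
-154*(8 + r(11)) = -154*(8 + sqrt(-2 + 11)) = -154*(8 + sqrt(9)) = -154*(8 + 3) = -154*11 = -1694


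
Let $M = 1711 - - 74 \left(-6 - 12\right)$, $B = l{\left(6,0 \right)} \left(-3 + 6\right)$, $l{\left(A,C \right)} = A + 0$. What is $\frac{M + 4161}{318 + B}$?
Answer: $\frac{1135}{84} \approx 13.512$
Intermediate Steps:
$l{\left(A,C \right)} = A$
$B = 18$ ($B = 6 \left(-3 + 6\right) = 6 \cdot 3 = 18$)
$M = 379$ ($M = 1711 - - 74 \left(-6 - 12\right) = 1711 - \left(-74\right) \left(-18\right) = 1711 - 1332 = 379$)
$\frac{M + 4161}{318 + B} = \frac{379 + 4161}{318 + 18} = \frac{4540}{336} = 4540 \cdot \frac{1}{336} = \frac{1135}{84}$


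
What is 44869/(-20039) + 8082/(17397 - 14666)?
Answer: 39417959/54726509 ≈ 0.72027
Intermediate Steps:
44869/(-20039) + 8082/(17397 - 14666) = 44869*(-1/20039) + 8082/2731 = -44869/20039 + 8082*(1/2731) = -44869/20039 + 8082/2731 = 39417959/54726509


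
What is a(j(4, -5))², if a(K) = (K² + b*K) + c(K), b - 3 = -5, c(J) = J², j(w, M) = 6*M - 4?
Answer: 5664400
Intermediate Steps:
j(w, M) = -4 + 6*M
b = -2 (b = 3 - 5 = -2)
a(K) = -2*K + 2*K² (a(K) = (K² - 2*K) + K² = -2*K + 2*K²)
a(j(4, -5))² = (2*(-4 + 6*(-5))*(-1 + (-4 + 6*(-5))))² = (2*(-4 - 30)*(-1 + (-4 - 30)))² = (2*(-34)*(-1 - 34))² = (2*(-34)*(-35))² = 2380² = 5664400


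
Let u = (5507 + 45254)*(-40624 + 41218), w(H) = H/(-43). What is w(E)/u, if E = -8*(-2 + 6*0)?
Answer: -8/648268731 ≈ -1.2341e-8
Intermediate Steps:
E = 16 (E = -8*(-2 + 0) = -8*(-2) = 16)
w(H) = -H/43 (w(H) = H*(-1/43) = -H/43)
u = 30152034 (u = 50761*594 = 30152034)
w(E)/u = -1/43*16/30152034 = -16/43*1/30152034 = -8/648268731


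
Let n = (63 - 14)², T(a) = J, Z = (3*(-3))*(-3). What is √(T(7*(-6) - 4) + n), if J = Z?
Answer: 2*√607 ≈ 49.275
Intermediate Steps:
Z = 27 (Z = -9*(-3) = 27)
J = 27
T(a) = 27
n = 2401 (n = 49² = 2401)
√(T(7*(-6) - 4) + n) = √(27 + 2401) = √2428 = 2*√607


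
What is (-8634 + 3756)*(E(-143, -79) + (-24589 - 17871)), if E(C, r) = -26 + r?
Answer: 207632070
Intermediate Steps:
(-8634 + 3756)*(E(-143, -79) + (-24589 - 17871)) = (-8634 + 3756)*((-26 - 79) + (-24589 - 17871)) = -4878*(-105 - 42460) = -4878*(-42565) = 207632070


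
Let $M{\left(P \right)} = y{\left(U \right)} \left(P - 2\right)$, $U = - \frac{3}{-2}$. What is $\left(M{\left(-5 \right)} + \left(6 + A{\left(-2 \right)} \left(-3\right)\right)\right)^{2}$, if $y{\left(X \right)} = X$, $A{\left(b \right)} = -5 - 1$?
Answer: $\frac{729}{4} \approx 182.25$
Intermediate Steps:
$A{\left(b \right)} = -6$ ($A{\left(b \right)} = -5 - 1 = -6$)
$U = \frac{3}{2}$ ($U = \left(-3\right) \left(- \frac{1}{2}\right) = \frac{3}{2} \approx 1.5$)
$M{\left(P \right)} = -3 + \frac{3 P}{2}$ ($M{\left(P \right)} = \frac{3 \left(P - 2\right)}{2} = \frac{3 \left(-2 + P\right)}{2} = -3 + \frac{3 P}{2}$)
$\left(M{\left(-5 \right)} + \left(6 + A{\left(-2 \right)} \left(-3\right)\right)\right)^{2} = \left(\left(-3 + \frac{3}{2} \left(-5\right)\right) + \left(6 - -18\right)\right)^{2} = \left(\left(-3 - \frac{15}{2}\right) + \left(6 + 18\right)\right)^{2} = \left(- \frac{21}{2} + 24\right)^{2} = \left(\frac{27}{2}\right)^{2} = \frac{729}{4}$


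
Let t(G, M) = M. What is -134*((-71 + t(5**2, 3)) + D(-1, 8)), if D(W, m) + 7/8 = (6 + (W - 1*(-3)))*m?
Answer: 2613/4 ≈ 653.25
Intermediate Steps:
D(W, m) = -7/8 + m*(9 + W) (D(W, m) = -7/8 + (6 + (W - 1*(-3)))*m = -7/8 + (6 + (W + 3))*m = -7/8 + (6 + (3 + W))*m = -7/8 + (9 + W)*m = -7/8 + m*(9 + W))
-134*((-71 + t(5**2, 3)) + D(-1, 8)) = -134*((-71 + 3) + (-7/8 + 9*8 - 1*8)) = -134*(-68 + (-7/8 + 72 - 8)) = -134*(-68 + 505/8) = -134*(-39/8) = 2613/4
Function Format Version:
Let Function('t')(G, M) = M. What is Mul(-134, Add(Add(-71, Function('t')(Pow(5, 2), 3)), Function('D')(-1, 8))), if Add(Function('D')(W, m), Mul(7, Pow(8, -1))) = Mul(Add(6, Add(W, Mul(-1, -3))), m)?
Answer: Rational(2613, 4) ≈ 653.25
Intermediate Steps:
Function('D')(W, m) = Add(Rational(-7, 8), Mul(m, Add(9, W))) (Function('D')(W, m) = Add(Rational(-7, 8), Mul(Add(6, Add(W, Mul(-1, -3))), m)) = Add(Rational(-7, 8), Mul(Add(6, Add(W, 3)), m)) = Add(Rational(-7, 8), Mul(Add(6, Add(3, W)), m)) = Add(Rational(-7, 8), Mul(Add(9, W), m)) = Add(Rational(-7, 8), Mul(m, Add(9, W))))
Mul(-134, Add(Add(-71, Function('t')(Pow(5, 2), 3)), Function('D')(-1, 8))) = Mul(-134, Add(Add(-71, 3), Add(Rational(-7, 8), Mul(9, 8), Mul(-1, 8)))) = Mul(-134, Add(-68, Add(Rational(-7, 8), 72, -8))) = Mul(-134, Add(-68, Rational(505, 8))) = Mul(-134, Rational(-39, 8)) = Rational(2613, 4)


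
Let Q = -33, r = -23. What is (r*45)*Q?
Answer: 34155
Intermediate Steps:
(r*45)*Q = -23*45*(-33) = -1035*(-33) = 34155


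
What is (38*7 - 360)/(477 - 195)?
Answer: -⅓ ≈ -0.33333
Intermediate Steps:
(38*7 - 360)/(477 - 195) = (266 - 360)/282 = -94*1/282 = -⅓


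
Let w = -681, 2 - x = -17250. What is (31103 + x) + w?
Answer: 47674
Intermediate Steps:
x = 17252 (x = 2 - 1*(-17250) = 2 + 17250 = 17252)
(31103 + x) + w = (31103 + 17252) - 681 = 48355 - 681 = 47674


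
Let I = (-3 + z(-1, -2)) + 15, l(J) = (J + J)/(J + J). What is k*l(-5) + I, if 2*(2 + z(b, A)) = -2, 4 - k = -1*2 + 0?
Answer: 15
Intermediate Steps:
k = 6 (k = 4 - (-1*2 + 0) = 4 - (-2 + 0) = 4 - 1*(-2) = 4 + 2 = 6)
z(b, A) = -3 (z(b, A) = -2 + (1/2)*(-2) = -2 - 1 = -3)
l(J) = 1 (l(J) = (2*J)/((2*J)) = (2*J)*(1/(2*J)) = 1)
I = 9 (I = (-3 - 3) + 15 = -6 + 15 = 9)
k*l(-5) + I = 6*1 + 9 = 6 + 9 = 15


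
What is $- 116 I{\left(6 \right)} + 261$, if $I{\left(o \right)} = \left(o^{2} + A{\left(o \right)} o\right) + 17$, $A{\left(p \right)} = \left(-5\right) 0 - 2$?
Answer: $-4495$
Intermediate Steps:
$A{\left(p \right)} = -2$ ($A{\left(p \right)} = 0 - 2 = -2$)
$I{\left(o \right)} = 17 + o^{2} - 2 o$ ($I{\left(o \right)} = \left(o^{2} - 2 o\right) + 17 = 17 + o^{2} - 2 o$)
$- 116 I{\left(6 \right)} + 261 = - 116 \left(17 + 6^{2} - 12\right) + 261 = - 116 \left(17 + 36 - 12\right) + 261 = \left(-116\right) 41 + 261 = -4756 + 261 = -4495$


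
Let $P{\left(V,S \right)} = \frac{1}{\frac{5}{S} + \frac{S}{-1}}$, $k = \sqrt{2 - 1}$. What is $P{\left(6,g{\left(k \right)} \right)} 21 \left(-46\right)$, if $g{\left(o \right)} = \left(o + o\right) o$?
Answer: $-1932$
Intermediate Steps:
$k = 1$ ($k = \sqrt{1} = 1$)
$g{\left(o \right)} = 2 o^{2}$ ($g{\left(o \right)} = 2 o o = 2 o^{2}$)
$P{\left(V,S \right)} = \frac{1}{- S + \frac{5}{S}}$ ($P{\left(V,S \right)} = \frac{1}{\frac{5}{S} + S \left(-1\right)} = \frac{1}{\frac{5}{S} - S} = \frac{1}{- S + \frac{5}{S}}$)
$P{\left(6,g{\left(k \right)} \right)} 21 \left(-46\right) = - \frac{2 \cdot 1^{2}}{-5 + \left(2 \cdot 1^{2}\right)^{2}} \cdot 21 \left(-46\right) = - \frac{2 \cdot 1}{-5 + \left(2 \cdot 1\right)^{2}} \cdot 21 \left(-46\right) = \left(-1\right) 2 \frac{1}{-5 + 2^{2}} \cdot 21 \left(-46\right) = \left(-1\right) 2 \frac{1}{-5 + 4} \cdot 21 \left(-46\right) = \left(-1\right) 2 \frac{1}{-1} \cdot 21 \left(-46\right) = \left(-1\right) 2 \left(-1\right) 21 \left(-46\right) = 2 \cdot 21 \left(-46\right) = 42 \left(-46\right) = -1932$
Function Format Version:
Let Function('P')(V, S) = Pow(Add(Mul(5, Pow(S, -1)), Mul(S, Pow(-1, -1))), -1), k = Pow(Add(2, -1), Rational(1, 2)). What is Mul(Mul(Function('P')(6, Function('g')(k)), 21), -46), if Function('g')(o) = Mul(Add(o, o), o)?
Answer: -1932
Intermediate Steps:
k = 1 (k = Pow(1, Rational(1, 2)) = 1)
Function('g')(o) = Mul(2, Pow(o, 2)) (Function('g')(o) = Mul(Mul(2, o), o) = Mul(2, Pow(o, 2)))
Function('P')(V, S) = Pow(Add(Mul(-1, S), Mul(5, Pow(S, -1))), -1) (Function('P')(V, S) = Pow(Add(Mul(5, Pow(S, -1)), Mul(S, -1)), -1) = Pow(Add(Mul(5, Pow(S, -1)), Mul(-1, S)), -1) = Pow(Add(Mul(-1, S), Mul(5, Pow(S, -1))), -1))
Mul(Mul(Function('P')(6, Function('g')(k)), 21), -46) = Mul(Mul(Mul(-1, Mul(2, Pow(1, 2)), Pow(Add(-5, Pow(Mul(2, Pow(1, 2)), 2)), -1)), 21), -46) = Mul(Mul(Mul(-1, Mul(2, 1), Pow(Add(-5, Pow(Mul(2, 1), 2)), -1)), 21), -46) = Mul(Mul(Mul(-1, 2, Pow(Add(-5, Pow(2, 2)), -1)), 21), -46) = Mul(Mul(Mul(-1, 2, Pow(Add(-5, 4), -1)), 21), -46) = Mul(Mul(Mul(-1, 2, Pow(-1, -1)), 21), -46) = Mul(Mul(Mul(-1, 2, -1), 21), -46) = Mul(Mul(2, 21), -46) = Mul(42, -46) = -1932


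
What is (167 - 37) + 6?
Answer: 136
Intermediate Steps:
(167 - 37) + 6 = 130 + 6 = 136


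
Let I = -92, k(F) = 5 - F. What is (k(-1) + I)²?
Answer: 7396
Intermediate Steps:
(k(-1) + I)² = ((5 - 1*(-1)) - 92)² = ((5 + 1) - 92)² = (6 - 92)² = (-86)² = 7396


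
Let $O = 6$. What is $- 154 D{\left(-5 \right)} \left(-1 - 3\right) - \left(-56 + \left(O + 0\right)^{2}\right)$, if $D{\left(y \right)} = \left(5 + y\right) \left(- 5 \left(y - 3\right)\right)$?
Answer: $20$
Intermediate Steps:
$D{\left(y \right)} = \left(5 + y\right) \left(15 - 5 y\right)$ ($D{\left(y \right)} = \left(5 + y\right) \left(- 5 \left(-3 + y\right)\right) = \left(5 + y\right) \left(15 - 5 y\right)$)
$- 154 D{\left(-5 \right)} \left(-1 - 3\right) - \left(-56 + \left(O + 0\right)^{2}\right) = - 154 \left(75 - -50 - 5 \left(-5\right)^{2}\right) \left(-1 - 3\right) + \left(56 - \left(6 + 0\right)^{2}\right) = - 154 \left(75 + 50 - 125\right) \left(-4\right) + \left(56 - 6^{2}\right) = - 154 \left(75 + 50 - 125\right) \left(-4\right) + \left(56 - 36\right) = - 154 \cdot 0 \left(-4\right) + \left(56 - 36\right) = \left(-154\right) 0 + 20 = 0 + 20 = 20$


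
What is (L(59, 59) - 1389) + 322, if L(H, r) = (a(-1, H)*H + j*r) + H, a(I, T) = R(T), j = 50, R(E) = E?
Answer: 5423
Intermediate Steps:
a(I, T) = T
L(H, r) = H + H² + 50*r (L(H, r) = (H*H + 50*r) + H = (H² + 50*r) + H = H + H² + 50*r)
(L(59, 59) - 1389) + 322 = ((59 + 59² + 50*59) - 1389) + 322 = ((59 + 3481 + 2950) - 1389) + 322 = (6490 - 1389) + 322 = 5101 + 322 = 5423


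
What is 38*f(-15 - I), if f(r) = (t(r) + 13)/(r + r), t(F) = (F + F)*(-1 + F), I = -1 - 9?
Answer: -1387/5 ≈ -277.40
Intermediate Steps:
I = -10
t(F) = 2*F*(-1 + F) (t(F) = (2*F)*(-1 + F) = 2*F*(-1 + F))
f(r) = (13 + 2*r*(-1 + r))/(2*r) (f(r) = (2*r*(-1 + r) + 13)/(r + r) = (13 + 2*r*(-1 + r))/((2*r)) = (13 + 2*r*(-1 + r))*(1/(2*r)) = (13 + 2*r*(-1 + r))/(2*r))
38*f(-15 - I) = 38*(-1 + (-15 - 1*(-10)) + 13/(2*(-15 - 1*(-10)))) = 38*(-1 + (-15 + 10) + 13/(2*(-15 + 10))) = 38*(-1 - 5 + (13/2)/(-5)) = 38*(-1 - 5 + (13/2)*(-⅕)) = 38*(-1 - 5 - 13/10) = 38*(-73/10) = -1387/5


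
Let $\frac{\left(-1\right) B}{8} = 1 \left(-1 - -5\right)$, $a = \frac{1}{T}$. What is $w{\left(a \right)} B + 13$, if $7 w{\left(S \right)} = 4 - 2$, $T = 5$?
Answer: $\frac{27}{7} \approx 3.8571$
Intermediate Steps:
$a = \frac{1}{5} \approx 0.2$
$w{\left(S \right)} = \frac{2}{7}$ ($w{\left(S \right)} = \frac{4 - 2}{7} = \frac{1}{7} \cdot 2 = \frac{2}{7}$)
$B = -32$ ($B = - 8 \cdot 1 \left(-1 - -5\right) = - 8 \cdot 1 \left(-1 + 5\right) = - 8 \cdot 1 \cdot 4 = \left(-8\right) 4 = -32$)
$w{\left(a \right)} B + 13 = \frac{2}{7} \left(-32\right) + 13 = - \frac{64}{7} + 13 = \frac{27}{7}$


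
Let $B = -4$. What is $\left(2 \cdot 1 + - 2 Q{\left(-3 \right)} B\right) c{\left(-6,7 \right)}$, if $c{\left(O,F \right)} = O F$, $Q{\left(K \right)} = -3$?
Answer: $924$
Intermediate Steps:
$c{\left(O,F \right)} = F O$
$\left(2 \cdot 1 + - 2 Q{\left(-3 \right)} B\right) c{\left(-6,7 \right)} = \left(2 \cdot 1 + \left(-2\right) \left(-3\right) \left(-4\right)\right) 7 \left(-6\right) = \left(2 + 6 \left(-4\right)\right) \left(-42\right) = \left(2 - 24\right) \left(-42\right) = \left(-22\right) \left(-42\right) = 924$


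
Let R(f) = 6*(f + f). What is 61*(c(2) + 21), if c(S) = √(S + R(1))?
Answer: 1281 + 61*√14 ≈ 1509.2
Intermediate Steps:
R(f) = 12*f (R(f) = 6*(2*f) = 12*f)
c(S) = √(12 + S) (c(S) = √(S + 12*1) = √(S + 12) = √(12 + S))
61*(c(2) + 21) = 61*(√(12 + 2) + 21) = 61*(√14 + 21) = 61*(21 + √14) = 1281 + 61*√14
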